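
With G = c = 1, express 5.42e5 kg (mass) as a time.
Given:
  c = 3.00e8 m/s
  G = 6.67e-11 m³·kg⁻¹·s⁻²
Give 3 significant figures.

1.34e-30 s

Mass → time via G/c³.
5.42e5 kg × (G/c³) = 1.34e-30 s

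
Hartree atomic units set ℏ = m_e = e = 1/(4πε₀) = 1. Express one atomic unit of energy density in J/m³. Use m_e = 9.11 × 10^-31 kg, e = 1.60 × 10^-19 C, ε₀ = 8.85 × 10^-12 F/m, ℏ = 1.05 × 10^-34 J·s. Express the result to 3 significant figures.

The unique combination of the constants set to 1 with dimensions of energy density is u_au = E_h/a₀³ = m_e⁴e¹⁰/((4πε₀)⁵ℏ⁸).
E_h = 4.38 × 10^-18 J
a₀ = 5.26 × 10^-11 m
E_h/a₀³ = 3.01 × 10^13 J/m³

3.01 × 10^13 J/m³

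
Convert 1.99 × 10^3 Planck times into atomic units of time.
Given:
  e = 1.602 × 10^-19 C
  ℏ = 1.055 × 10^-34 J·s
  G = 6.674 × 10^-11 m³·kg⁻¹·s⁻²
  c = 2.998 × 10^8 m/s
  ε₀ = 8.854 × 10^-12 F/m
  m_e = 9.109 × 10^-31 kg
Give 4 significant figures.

4.429 × 10^-24

Planck time: t_P = √(ℏG/c⁵) = 5.392 × 10^-44 s
atomic unit of time: τ_au = (4πε₀)²ℏ³/(m_e e⁴) = 2.423 × 10^-17 s
1.99 × 10^3 × 5.392 × 10^-44 / 2.423 × 10^-17 = 4.429 × 10^-24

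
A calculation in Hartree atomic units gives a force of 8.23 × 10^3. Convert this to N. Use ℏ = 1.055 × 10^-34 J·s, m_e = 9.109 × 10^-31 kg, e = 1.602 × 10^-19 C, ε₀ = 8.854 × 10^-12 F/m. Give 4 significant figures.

6.765 × 10^-4 N

One atomic unit of force: F_au = E_h/a₀ = m_e²e⁶/((4πε₀)³ℏ⁴) = 8.220 × 10^-8 N.
8.23 × 10^3 × 8.220 × 10^-8 N = 6.765 × 10^-4 N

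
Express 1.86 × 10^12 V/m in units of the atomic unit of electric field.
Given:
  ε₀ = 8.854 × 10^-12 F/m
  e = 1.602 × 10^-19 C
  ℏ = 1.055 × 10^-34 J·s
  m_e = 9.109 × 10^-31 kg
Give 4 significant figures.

atomic unit of electric field: E_au = E_h/(e a₀) = m_e²e⁵/((4πε₀)³ℏ⁴) = 5.131 × 10^11 V/m.
1.86 × 10^12 / 5.131 × 10^11 = 3.625

3.625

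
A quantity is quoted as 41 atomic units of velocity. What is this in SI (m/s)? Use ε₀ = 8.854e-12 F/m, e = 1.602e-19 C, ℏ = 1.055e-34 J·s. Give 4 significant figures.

One atomic unit of velocity: v_au = e²/(4πε₀ℏ) = 2.186e6 m/s.
41 × 2.186e6 m/s = 8.964e7 m/s

8.964e7 m/s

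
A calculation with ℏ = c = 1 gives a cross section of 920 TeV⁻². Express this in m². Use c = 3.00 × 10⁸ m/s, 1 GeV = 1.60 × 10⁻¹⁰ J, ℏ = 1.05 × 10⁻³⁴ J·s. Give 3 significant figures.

Area is [L]² = [E]⁻²·(ℏc)²; restore (ℏc)².
1 GeV⁻² → (ℏc)² × (1 GeV in J)⁻² = 3.88 × 10⁻³² m².
Convert the energy scale: 920 TeV⁻² = 9.20 × 10⁻⁴ GeV⁻².
Result: 9.20 × 10⁻⁴ × 3.88 × 10⁻³² = 3.57 × 10⁻³⁵ m².

3.57 × 10⁻³⁵ m²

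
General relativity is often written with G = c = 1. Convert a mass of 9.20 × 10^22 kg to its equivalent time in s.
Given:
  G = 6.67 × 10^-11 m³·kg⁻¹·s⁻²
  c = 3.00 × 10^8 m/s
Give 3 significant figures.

Mass → time via G/c³.
9.20 × 10^22 kg × (G/c³) = 2.27 × 10^-13 s

2.27 × 10^-13 s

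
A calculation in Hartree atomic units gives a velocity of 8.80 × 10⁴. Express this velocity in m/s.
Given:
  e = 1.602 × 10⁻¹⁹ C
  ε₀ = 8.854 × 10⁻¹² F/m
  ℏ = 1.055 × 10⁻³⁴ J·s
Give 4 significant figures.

1.924 × 10¹¹ m/s

One atomic unit of velocity: v_au = e²/(4πε₀ℏ) = 2.186 × 10⁶ m/s.
8.80 × 10⁴ × 2.186 × 10⁶ m/s = 1.924 × 10¹¹ m/s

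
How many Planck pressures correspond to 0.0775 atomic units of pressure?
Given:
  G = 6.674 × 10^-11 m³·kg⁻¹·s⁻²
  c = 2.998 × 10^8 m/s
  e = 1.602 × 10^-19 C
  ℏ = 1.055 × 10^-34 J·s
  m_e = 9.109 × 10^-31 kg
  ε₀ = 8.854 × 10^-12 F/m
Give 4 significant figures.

4.901 × 10^-102

atomic unit of pressure: P_au = E_h/a₀³ = m_e⁴e¹⁰/((4πε₀)⁵ℏ⁸) = 2.929 × 10^13 Pa
Planck pressure: p_P = c⁷/(ℏG²) = 4.632 × 10^113 Pa
0.0775 × 2.929 × 10^13 / 4.632 × 10^113 = 4.901 × 10^-102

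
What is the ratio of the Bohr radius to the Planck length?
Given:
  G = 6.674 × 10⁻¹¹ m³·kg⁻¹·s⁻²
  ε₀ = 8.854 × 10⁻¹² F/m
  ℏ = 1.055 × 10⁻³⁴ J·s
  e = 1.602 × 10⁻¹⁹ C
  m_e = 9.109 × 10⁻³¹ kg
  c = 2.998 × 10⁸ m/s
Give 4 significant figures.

3.277 × 10²⁴

Bohr radius: a₀ = 4πε₀ℏ²/(m_e e²) = 5.297 × 10⁻¹¹ m
Planck length: ℓ_P = √(ℏG/c³) = 1.616 × 10⁻³⁵ m
ratio = 5.297 × 10⁻¹¹ / 1.616 × 10⁻³⁵ = 3.277 × 10²⁴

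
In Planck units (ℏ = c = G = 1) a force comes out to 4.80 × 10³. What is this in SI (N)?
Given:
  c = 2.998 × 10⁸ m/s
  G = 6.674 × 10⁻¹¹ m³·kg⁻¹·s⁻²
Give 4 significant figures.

One Planck force: F_P = c⁴/G = 1.210 × 10⁴⁴ N.
4.80 × 10³ × 1.210 × 10⁴⁴ N = 5.810 × 10⁴⁷ N

5.810 × 10⁴⁷ N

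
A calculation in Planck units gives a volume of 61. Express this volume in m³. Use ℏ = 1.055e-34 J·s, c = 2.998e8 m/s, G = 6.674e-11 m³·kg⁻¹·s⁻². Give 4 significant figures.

One Planck volume: V_P = (ℏG/c³)^(3/2) = 4.224e-105 m³.
61 × 4.224e-105 m³ = 2.577e-103 m³

2.577e-103 m³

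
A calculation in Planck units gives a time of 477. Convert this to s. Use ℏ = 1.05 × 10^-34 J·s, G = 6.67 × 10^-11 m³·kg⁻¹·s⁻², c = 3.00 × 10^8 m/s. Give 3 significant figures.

One Planck time: t_P = √(ℏG/c⁵) = 5.37 × 10^-44 s.
477 × 5.37 × 10^-44 s = 2.56 × 10^-41 s

2.56 × 10^-41 s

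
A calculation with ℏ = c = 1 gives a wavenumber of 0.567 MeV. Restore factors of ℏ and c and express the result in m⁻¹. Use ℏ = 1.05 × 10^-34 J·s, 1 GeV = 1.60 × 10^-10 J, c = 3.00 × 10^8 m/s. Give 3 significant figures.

Inverse length is [E]/(ℏc).
1 GeV → 1/(ℏc) × (1 GeV in J) = 5.08 × 10^15 m⁻¹.
Convert the energy scale: 0.567 MeV = 5.67 × 10^-4 GeV.
Result: 5.67 × 10^-4 × 5.08 × 10^15 = 2.88 × 10^12 m⁻¹.

2.88 × 10^12 m⁻¹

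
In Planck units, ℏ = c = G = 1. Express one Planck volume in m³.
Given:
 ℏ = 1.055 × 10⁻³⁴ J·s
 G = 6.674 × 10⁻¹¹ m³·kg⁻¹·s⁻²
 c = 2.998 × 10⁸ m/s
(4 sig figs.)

4.224 × 10⁻¹⁰⁵ m³

Dimensional analysis gives V_P = (ℏG/c³)^(3/2).
  = √(1.784 × 10⁻²⁰⁹)
  = 4.224 × 10⁻¹⁰⁵ m³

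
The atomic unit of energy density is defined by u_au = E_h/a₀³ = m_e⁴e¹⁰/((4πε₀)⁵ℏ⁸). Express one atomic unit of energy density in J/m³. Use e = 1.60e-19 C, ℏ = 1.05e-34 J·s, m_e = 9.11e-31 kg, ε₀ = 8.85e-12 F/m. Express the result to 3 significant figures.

3.01e13 J/m³

u_au = E_h/a₀³ = m_e⁴e¹⁰/((4πε₀)⁵ℏ⁸)
E_h = 4.38e-18 J
a₀ = 5.26e-11 m
E_h/a₀³ = 3.01e13 J/m³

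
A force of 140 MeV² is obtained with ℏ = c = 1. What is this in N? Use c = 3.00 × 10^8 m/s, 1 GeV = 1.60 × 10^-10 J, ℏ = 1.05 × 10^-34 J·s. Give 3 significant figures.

114 N

Force is [E]/[L] = [E]²/(ℏc); restore (ℏc)⁻¹.
1 GeV² → 1/(ℏc) × (1 GeV in J)² = 8.13 × 10^5 N.
Convert the energy scale: 140 MeV² = 1.40 × 10^-4 GeV².
Result: 1.40 × 10^-4 × 8.13 × 10^5 = 114 N.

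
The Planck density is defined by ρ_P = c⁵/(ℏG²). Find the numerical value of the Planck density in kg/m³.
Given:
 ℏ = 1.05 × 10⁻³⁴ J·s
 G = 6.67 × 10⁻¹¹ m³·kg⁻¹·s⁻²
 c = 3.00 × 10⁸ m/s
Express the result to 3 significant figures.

5.20 × 10⁹⁶ kg/m³

ρ_P = c⁵/(ℏG²)
  = 2.43 × 10⁴² / 4.67 × 10⁻⁵⁵
  = 5.20 × 10⁹⁶ kg/m³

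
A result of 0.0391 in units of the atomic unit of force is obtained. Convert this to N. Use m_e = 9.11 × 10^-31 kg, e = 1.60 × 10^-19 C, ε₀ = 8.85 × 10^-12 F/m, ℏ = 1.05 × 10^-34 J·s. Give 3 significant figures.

3.26 × 10^-9 N

One atomic unit of force: F_au = E_h/a₀ = m_e²e⁶/((4πε₀)³ℏ⁴) = 8.33 × 10^-8 N.
0.0391 × 8.33 × 10^-8 N = 3.26 × 10^-9 N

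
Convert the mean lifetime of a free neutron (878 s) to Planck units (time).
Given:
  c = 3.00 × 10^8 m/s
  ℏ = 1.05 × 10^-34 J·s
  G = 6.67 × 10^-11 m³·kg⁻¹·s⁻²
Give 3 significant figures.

Planck time: t_P = √(ℏG/c⁵) = 5.37 × 10^-44 s.
878 / 5.37 × 10^-44 = 1.64 × 10^46

1.64 × 10^46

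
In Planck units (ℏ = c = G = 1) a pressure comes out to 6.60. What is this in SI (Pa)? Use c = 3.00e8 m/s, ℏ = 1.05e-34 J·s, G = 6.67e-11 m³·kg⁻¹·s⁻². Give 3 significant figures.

One Planck pressure: p_P = c⁷/(ℏG²) = 4.68e113 Pa.
6.60 × 4.68e113 Pa = 3.09e114 Pa

3.09e114 Pa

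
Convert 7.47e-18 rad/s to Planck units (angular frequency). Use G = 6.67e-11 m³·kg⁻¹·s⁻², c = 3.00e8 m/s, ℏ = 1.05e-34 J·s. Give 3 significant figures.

4.01e-61

Planck angular frequency: ω_P = √(c⁵/(ℏG)) = 1.86e43 rad/s.
7.47e-18 / 1.86e43 = 4.01e-61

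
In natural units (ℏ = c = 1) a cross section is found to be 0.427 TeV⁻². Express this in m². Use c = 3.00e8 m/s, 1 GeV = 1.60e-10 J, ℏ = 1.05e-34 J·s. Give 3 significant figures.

1.66e-38 m²

Area is [L]² = [E]⁻²·(ℏc)²; restore (ℏc)².
1 GeV⁻² → (ℏc)² × (1 GeV in J)⁻² = 3.88e-32 m².
Convert the energy scale: 0.427 TeV⁻² = 4.27e-7 GeV⁻².
Result: 4.27e-7 × 3.88e-32 = 1.66e-38 m².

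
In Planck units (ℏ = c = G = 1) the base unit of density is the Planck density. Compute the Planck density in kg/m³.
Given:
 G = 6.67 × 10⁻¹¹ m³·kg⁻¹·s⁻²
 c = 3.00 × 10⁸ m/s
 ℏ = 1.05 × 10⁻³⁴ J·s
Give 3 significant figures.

ρ_P = c⁵/(ℏG²)
  = 2.43 × 10⁴² / 4.67 × 10⁻⁵⁵
  = 5.20 × 10⁹⁶ kg/m³

5.20 × 10⁹⁶ kg/m³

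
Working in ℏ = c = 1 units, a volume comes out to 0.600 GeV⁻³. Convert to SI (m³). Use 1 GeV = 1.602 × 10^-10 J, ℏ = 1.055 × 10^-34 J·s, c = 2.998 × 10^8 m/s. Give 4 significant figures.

4.618 × 10^-48 m³

Volume is [L]³ = [E]⁻³·(ℏc)³.
1 GeV⁻³ → (ℏc)³ × (1 GeV in J)⁻³ = 7.696 × 10^-48 m³.
Result: 0.600 × 7.696 × 10^-48 = 4.618 × 10^-48 m³.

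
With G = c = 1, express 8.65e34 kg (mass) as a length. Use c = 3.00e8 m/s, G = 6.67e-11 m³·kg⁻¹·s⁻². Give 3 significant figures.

In G = c = 1 units mass has dimensions of length; the conversion factor is G/c².
8.65e34 kg × (G/c²) = 6.41e7 m

6.41e7 m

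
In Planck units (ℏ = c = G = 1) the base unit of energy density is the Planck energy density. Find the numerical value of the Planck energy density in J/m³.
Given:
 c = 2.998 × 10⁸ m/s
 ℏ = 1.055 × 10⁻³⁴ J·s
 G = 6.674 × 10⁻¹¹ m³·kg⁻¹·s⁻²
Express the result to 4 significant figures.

4.632 × 10¹¹³ J/m³

u_P = c⁷/(ℏG²)
  = 2.177 × 10⁵⁹ / 4.699 × 10⁻⁵⁵
  = 4.632 × 10¹¹³ J/m³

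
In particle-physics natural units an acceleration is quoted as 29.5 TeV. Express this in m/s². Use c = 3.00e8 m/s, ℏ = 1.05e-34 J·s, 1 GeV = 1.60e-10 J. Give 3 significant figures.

1.35e37 m/s²

Acceleration is [L]/[T]² = c·[E]/ℏ.
1 GeV → c/ℏ × (1 GeV in J) = 4.57e32 m/s².
Convert the energy scale: 29.5 TeV = 2.95e4 GeV.
Result: 2.95e4 × 4.57e32 = 1.35e37 m/s².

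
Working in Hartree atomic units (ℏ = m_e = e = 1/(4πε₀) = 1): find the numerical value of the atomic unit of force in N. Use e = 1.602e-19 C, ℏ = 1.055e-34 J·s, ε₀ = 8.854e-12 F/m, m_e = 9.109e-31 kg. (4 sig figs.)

8.220e-8 N

The unique combination of the constants set to 1 with dimensions of force is F_au = E_h/a₀ = m_e²e⁶/((4πε₀)³ℏ⁴).
E_h = 4.354e-18 J
a₀ = 5.297e-11 m
E_h/a₀ = 8.220e-8 N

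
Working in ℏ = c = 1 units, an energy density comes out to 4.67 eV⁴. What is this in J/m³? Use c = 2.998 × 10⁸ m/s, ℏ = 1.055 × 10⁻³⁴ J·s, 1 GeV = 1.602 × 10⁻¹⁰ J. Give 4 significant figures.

97.21 J/m³

[E]/[L]³ = [E]⁴/(ℏc)³; restore (ℏc)⁻³.
1 GeV⁴ → 1/(ℏc)³ × (1 GeV in J)⁴ = 2.082 × 10³⁷ J/m³.
Convert the energy scale: 4.67 eV⁴ = 4.67 × 10⁻³⁶ GeV⁴.
Result: 4.67 × 10⁻³⁶ × 2.082 × 10³⁷ = 97.21 J/m³.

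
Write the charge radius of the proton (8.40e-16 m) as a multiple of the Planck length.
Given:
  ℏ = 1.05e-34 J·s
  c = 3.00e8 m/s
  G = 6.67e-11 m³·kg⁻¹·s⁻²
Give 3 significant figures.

Planck length: ℓ_P = √(ℏG/c³) = 1.61e-35 m.
8.40e-16 / 1.61e-35 = 5.22e19

5.22e19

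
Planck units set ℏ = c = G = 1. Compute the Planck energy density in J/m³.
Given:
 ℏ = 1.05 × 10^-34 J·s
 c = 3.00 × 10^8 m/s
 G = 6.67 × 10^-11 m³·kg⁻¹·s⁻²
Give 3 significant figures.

4.68 × 10^113 J/m³

From ℏ = c = G = 1 the energy density scale is u_P = c⁷/(ℏG²).
  = 2.19 × 10^59 / 4.67 × 10^-55
  = 4.68 × 10^113 J/m³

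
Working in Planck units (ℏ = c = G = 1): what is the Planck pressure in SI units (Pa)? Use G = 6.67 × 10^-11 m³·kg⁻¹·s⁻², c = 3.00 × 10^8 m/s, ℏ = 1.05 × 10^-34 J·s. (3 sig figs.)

From ℏ = c = G = 1 the pressure scale is p_P = c⁷/(ℏG²).
  = 2.19 × 10^59 / 4.67 × 10^-55
  = 4.68 × 10^113 Pa

4.68 × 10^113 Pa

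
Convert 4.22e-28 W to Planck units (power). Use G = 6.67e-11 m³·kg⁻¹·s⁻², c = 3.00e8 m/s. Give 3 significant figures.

1.16e-80

Planck power: P_P = c⁵/G = 3.64e52 W.
4.22e-28 / 3.64e52 = 1.16e-80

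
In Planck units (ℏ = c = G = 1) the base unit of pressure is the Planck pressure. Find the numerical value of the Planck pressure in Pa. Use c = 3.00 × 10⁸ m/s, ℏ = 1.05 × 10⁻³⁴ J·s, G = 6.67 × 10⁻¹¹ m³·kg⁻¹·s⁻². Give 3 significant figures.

p_P = c⁷/(ℏG²)
  = 2.19 × 10⁵⁹ / 4.67 × 10⁻⁵⁵
  = 4.68 × 10¹¹³ Pa

4.68 × 10¹¹³ Pa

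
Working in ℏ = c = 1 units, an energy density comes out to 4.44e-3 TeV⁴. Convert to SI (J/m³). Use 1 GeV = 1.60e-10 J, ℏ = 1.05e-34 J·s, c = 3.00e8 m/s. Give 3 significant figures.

[E]/[L]³ = [E]⁴/(ℏc)³; restore (ℏc)⁻³.
1 GeV⁴ → 1/(ℏc)³ × (1 GeV in J)⁴ = 2.10e37 J/m³.
Convert the energy scale: 4.44e-3 TeV⁴ = 4.44e9 GeV⁴.
Result: 4.44e9 × 2.10e37 = 9.31e46 J/m³.

9.31e46 J/m³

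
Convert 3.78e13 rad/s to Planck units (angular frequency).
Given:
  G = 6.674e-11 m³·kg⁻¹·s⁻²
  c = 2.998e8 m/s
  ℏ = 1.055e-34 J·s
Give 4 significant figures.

2.038e-30

Planck angular frequency: ω_P = √(c⁵/(ℏG)) = 1.855e43 rad/s.
3.78e13 / 1.855e43 = 2.038e-30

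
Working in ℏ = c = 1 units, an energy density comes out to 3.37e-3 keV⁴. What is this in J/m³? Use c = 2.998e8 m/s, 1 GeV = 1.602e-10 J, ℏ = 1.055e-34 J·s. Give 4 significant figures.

[E]/[L]³ = [E]⁴/(ℏc)³; restore (ℏc)⁻³.
1 GeV⁴ → 1/(ℏc)³ × (1 GeV in J)⁴ = 2.082e37 J/m³.
Convert the energy scale: 3.37e-3 keV⁴ = 3.37e-27 GeV⁴.
Result: 3.37e-27 × 2.082e37 = 7.015e10 J/m³.

7.015e10 J/m³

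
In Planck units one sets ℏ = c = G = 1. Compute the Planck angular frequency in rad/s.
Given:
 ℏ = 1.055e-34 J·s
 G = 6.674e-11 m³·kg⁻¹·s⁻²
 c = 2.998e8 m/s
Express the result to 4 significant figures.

1.855e43 rad/s

ω_P = √(c⁵/(ℏG))
  = √(3.440e86)
  = 1.855e43 rad/s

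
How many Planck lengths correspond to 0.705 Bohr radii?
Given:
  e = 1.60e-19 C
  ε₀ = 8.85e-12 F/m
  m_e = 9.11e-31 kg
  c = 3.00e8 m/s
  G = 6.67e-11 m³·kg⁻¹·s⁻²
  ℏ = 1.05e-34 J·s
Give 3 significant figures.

2.30e24

Bohr radius: a₀ = 4πε₀ℏ²/(m_e e²) = 5.26e-11 m
Planck length: ℓ_P = √(ℏG/c³) = 1.61e-35 m
0.705 × 5.26e-11 / 1.61e-35 = 2.30e24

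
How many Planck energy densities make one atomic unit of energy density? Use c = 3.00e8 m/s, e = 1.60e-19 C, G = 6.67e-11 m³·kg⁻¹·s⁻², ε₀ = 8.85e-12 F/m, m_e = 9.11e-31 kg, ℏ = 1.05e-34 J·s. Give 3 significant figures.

atomic unit of energy density: u_au = E_h/a₀³ = m_e⁴e¹⁰/((4πε₀)⁵ℏ⁸) = 3.01e13 J/m³
Planck energy density: u_P = c⁷/(ℏG²) = 4.68e113 J/m³
ratio = 3.01e13 / 4.68e113 = 6.44e-101

6.44e-101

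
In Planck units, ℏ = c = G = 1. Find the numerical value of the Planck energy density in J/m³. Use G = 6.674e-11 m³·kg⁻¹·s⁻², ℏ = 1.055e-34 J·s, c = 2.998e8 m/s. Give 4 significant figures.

4.632e113 J/m³

The unique combination of the constants set to 1 with dimensions of energy density is u_P = c⁷/(ℏG²).
  = 2.177e59 / 4.699e-55
  = 4.632e113 J/m³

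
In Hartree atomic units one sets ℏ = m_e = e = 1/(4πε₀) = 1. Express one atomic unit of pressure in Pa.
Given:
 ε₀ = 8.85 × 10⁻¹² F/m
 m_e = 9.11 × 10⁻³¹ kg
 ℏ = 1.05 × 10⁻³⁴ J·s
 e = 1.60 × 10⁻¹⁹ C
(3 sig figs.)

3.01 × 10¹³ Pa

P_au = E_h/a₀³ = m_e⁴e¹⁰/((4πε₀)⁵ℏ⁸)
E_h = 4.38 × 10⁻¹⁸ J
a₀ = 5.26 × 10⁻¹¹ m
E_h/a₀³ = 3.01 × 10¹³ Pa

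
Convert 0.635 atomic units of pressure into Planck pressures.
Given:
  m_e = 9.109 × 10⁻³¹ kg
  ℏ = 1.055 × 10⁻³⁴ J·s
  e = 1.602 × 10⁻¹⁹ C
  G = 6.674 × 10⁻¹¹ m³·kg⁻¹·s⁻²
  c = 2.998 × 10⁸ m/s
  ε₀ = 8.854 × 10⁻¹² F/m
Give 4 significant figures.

4.015 × 10⁻¹⁰¹

atomic unit of pressure: P_au = E_h/a₀³ = m_e⁴e¹⁰/((4πε₀)⁵ℏ⁸) = 2.929 × 10¹³ Pa
Planck pressure: p_P = c⁷/(ℏG²) = 4.632 × 10¹¹³ Pa
0.635 × 2.929 × 10¹³ / 4.632 × 10¹¹³ = 4.015 × 10⁻¹⁰¹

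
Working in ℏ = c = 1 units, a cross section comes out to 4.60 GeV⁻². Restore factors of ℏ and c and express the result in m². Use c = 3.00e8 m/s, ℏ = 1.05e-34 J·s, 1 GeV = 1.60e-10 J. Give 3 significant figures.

1.78e-31 m²

Area is [L]² = [E]⁻²·(ℏc)²; restore (ℏc)².
1 GeV⁻² → (ℏc)² × (1 GeV in J)⁻² = 3.88e-32 m².
Result: 4.60 × 3.88e-32 = 1.78e-31 m².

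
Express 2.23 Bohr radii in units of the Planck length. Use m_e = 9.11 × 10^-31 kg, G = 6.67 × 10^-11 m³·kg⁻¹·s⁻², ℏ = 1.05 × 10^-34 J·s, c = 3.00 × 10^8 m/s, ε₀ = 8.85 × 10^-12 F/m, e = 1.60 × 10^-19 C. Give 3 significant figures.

7.28 × 10^24

Bohr radius: a₀ = 4πε₀ℏ²/(m_e e²) = 5.26 × 10^-11 m
Planck length: ℓ_P = √(ℏG/c³) = 1.61 × 10^-35 m
2.23 × 5.26 × 10^-11 / 1.61 × 10^-35 = 7.28 × 10^24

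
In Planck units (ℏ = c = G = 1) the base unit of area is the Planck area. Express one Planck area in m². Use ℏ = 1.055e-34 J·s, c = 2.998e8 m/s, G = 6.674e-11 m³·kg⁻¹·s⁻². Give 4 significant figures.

2.613e-70 m²

A_P = ℏG/c³
  = 7.041e-45 / 2.695e25
  = 2.613e-70 m²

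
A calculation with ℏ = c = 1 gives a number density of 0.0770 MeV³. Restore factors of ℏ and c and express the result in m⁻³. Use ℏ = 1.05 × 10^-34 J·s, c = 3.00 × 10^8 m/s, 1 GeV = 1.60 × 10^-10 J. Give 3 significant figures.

1.01 × 10^37 m⁻³

Number density is [L]⁻³ = [E]³/(ℏc)³.
1 GeV³ → 1/(ℏc)³ × (1 GeV in J)³ = 1.31 × 10^47 m⁻³.
Convert the energy scale: 0.0770 MeV³ = 7.70 × 10^-11 GeV³.
Result: 7.70 × 10^-11 × 1.31 × 10^47 = 1.01 × 10^37 m⁻³.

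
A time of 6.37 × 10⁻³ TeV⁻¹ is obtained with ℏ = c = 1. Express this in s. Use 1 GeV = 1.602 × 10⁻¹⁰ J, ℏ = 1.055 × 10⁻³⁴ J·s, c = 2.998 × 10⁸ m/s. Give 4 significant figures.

4.195 × 10⁻³⁰ s

A time is [E]⁻¹ in ℏ=c=1; restore one factor of ℏ.
1 GeV⁻¹ → ℏ × (1 GeV in J)⁻¹ = 6.586 × 10⁻²⁵ s.
Convert the energy scale: 6.37 × 10⁻³ TeV⁻¹ = 6.37 × 10⁻⁶ GeV⁻¹.
Result: 6.37 × 10⁻⁶ × 6.586 × 10⁻²⁵ = 4.195 × 10⁻³⁰ s.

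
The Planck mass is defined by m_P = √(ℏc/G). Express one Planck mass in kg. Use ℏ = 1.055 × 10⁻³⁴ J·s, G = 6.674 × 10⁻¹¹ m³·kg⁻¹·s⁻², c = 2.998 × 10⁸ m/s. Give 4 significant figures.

2.177 × 10⁻⁸ kg

m_P = √(ℏc/G)
  = √(4.739 × 10⁻¹⁶)
  = 2.177 × 10⁻⁸ kg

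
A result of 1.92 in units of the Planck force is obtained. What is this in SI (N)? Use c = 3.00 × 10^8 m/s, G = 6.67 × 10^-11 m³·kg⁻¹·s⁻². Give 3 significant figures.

One Planck force: F_P = c⁴/G = 1.21 × 10^44 N.
1.92 × 1.21 × 10^44 N = 2.33 × 10^44 N

2.33 × 10^44 N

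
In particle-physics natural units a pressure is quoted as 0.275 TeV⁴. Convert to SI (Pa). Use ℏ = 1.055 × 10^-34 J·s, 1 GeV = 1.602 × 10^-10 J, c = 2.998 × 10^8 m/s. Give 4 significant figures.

Pressure is [E]/[L]³ = [E]⁴/(ℏc)³.
1 GeV⁴ → 1/(ℏc)³ × (1 GeV in J)⁴ = 2.082 × 10^37 Pa.
Convert the energy scale: 0.275 TeV⁴ = 2.75 × 10^11 GeV⁴.
Result: 2.75 × 10^11 × 2.082 × 10^37 = 5.724 × 10^48 Pa.

5.724 × 10^48 Pa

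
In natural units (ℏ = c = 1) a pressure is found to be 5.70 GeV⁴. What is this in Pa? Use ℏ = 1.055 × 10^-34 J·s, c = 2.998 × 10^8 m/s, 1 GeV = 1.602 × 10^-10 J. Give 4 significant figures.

1.187 × 10^38 Pa

Pressure is [E]/[L]³ = [E]⁴/(ℏc)³.
1 GeV⁴ → 1/(ℏc)³ × (1 GeV in J)⁴ = 2.082 × 10^37 Pa.
Result: 5.70 × 2.082 × 10^37 = 1.187 × 10^38 Pa.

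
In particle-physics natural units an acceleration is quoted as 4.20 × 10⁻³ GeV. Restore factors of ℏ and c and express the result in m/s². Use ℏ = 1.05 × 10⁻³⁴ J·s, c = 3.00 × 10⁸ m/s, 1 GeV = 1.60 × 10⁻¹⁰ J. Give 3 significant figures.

1.92 × 10³⁰ m/s²

Acceleration is [L]/[T]² = c·[E]/ℏ.
1 GeV → c/ℏ × (1 GeV in J) = 4.57 × 10³² m/s².
Result: 4.20 × 10⁻³ × 4.57 × 10³² = 1.92 × 10³⁰ m/s².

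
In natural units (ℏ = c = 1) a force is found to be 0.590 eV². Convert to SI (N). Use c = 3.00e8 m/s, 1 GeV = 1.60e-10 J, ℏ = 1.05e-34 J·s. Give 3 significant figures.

Force is [E]/[L] = [E]²/(ℏc); restore (ℏc)⁻¹.
1 GeV² → 1/(ℏc) × (1 GeV in J)² = 8.13e5 N.
Convert the energy scale: 0.590 eV² = 5.90e-19 GeV².
Result: 5.90e-19 × 8.13e5 = 4.79e-13 N.

4.79e-13 N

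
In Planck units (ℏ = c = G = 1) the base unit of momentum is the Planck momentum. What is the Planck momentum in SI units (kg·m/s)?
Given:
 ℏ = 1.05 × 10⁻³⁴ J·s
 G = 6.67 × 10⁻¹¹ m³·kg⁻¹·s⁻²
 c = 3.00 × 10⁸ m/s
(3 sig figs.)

6.52 kg·m/s

p_P = √(ℏc³/G)
  = √(42.5)
  = 6.52 kg·m/s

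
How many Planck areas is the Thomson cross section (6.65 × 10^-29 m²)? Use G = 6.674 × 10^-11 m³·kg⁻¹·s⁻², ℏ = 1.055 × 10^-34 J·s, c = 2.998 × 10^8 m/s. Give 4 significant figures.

2.545 × 10^41

Planck area: A_P = ℏG/c³ = 2.613 × 10^-70 m².
6.65 × 10^-29 / 2.613 × 10^-70 = 2.545 × 10^41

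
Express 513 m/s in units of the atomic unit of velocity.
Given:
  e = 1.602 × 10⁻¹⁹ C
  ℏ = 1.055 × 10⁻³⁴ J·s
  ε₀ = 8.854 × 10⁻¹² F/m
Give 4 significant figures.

atomic unit of velocity: v_au = e²/(4πε₀ℏ) = 2.186 × 10⁶ m/s.
513 / 2.186 × 10⁶ = 2.346 × 10⁻⁴

2.346 × 10⁻⁴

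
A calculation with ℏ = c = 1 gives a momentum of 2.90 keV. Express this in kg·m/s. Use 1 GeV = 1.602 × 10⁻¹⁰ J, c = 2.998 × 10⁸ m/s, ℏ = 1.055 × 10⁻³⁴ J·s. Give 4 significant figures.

Momentum is [E]/c; divide by c.
1 GeV → 1/c × (1 GeV in J) = 5.344 × 10⁻¹⁹ kg·m/s.
Convert the energy scale: 2.90 keV = 2.90 × 10⁻⁶ GeV.
Result: 2.90 × 10⁻⁶ × 5.344 × 10⁻¹⁹ = 1.550 × 10⁻²⁴ kg·m/s.

1.550 × 10⁻²⁴ kg·m/s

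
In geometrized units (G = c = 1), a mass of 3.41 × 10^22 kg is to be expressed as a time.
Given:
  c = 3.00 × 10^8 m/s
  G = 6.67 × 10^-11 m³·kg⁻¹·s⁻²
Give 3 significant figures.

8.42 × 10^-14 s

Mass → time via G/c³.
3.41 × 10^22 kg × (G/c³) = 8.42 × 10^-14 s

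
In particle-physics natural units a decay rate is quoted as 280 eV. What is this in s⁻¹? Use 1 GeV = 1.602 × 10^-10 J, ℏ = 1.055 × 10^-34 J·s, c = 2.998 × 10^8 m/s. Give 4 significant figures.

4.252 × 10^17 s⁻¹

A rate is [E]/ℏ; divide by ℏ.
1 GeV → 1/ℏ × (1 GeV in J) = 1.518 × 10^24 s⁻¹.
Convert the energy scale: 280 eV = 2.80 × 10^-7 GeV.
Result: 2.80 × 10^-7 × 1.518 × 10^24 = 4.252 × 10^17 s⁻¹.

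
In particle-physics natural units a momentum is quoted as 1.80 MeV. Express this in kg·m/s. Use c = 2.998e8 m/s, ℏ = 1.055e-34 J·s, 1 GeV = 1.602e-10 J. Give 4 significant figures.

9.618e-22 kg·m/s

Momentum is [E]/c; divide by c.
1 GeV → 1/c × (1 GeV in J) = 5.344e-19 kg·m/s.
Convert the energy scale: 1.80 MeV = 1.80e-3 GeV.
Result: 1.80e-3 × 5.344e-19 = 9.618e-22 kg·m/s.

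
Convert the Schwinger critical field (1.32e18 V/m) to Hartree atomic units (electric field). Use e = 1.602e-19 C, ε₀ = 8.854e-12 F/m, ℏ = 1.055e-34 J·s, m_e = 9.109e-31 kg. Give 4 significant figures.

2.573e6

atomic unit of electric field: E_au = E_h/(e a₀) = m_e²e⁵/((4πε₀)³ℏ⁴) = 5.131e11 V/m.
1.32e18 / 5.131e11 = 2.573e6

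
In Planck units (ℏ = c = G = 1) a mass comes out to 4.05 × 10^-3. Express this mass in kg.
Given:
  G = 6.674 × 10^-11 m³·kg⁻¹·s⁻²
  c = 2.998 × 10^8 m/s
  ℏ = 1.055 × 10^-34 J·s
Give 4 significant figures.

One Planck mass: m_P = √(ℏc/G) = 2.177 × 10^-8 kg.
4.05 × 10^-3 × 2.177 × 10^-8 kg = 8.817 × 10^-11 kg

8.817 × 10^-11 kg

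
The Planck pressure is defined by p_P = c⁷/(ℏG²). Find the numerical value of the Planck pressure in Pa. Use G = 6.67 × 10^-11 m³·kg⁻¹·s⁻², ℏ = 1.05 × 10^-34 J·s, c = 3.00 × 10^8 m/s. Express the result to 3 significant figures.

4.68 × 10^113 Pa

p_P = c⁷/(ℏG²)
  = 2.19 × 10^59 / 4.67 × 10^-55
  = 4.68 × 10^113 Pa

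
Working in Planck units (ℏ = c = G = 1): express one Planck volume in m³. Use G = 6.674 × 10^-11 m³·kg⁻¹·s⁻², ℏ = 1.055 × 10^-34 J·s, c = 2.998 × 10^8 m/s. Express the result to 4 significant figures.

4.224 × 10^-105 m³

The unique combination of the constants set to 1 with dimensions of volume is V_P = (ℏG/c³)^(3/2).
  = √(1.784 × 10^-209)
  = 4.224 × 10^-105 m³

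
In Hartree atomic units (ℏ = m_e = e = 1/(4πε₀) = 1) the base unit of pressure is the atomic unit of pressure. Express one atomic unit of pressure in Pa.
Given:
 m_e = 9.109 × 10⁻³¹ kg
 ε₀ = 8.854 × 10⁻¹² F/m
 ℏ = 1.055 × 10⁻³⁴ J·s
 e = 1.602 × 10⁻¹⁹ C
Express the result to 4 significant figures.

2.929 × 10¹³ Pa

P_au = E_h/a₀³ = m_e⁴e¹⁰/((4πε₀)⁵ℏ⁸)
E_h = 4.354 × 10⁻¹⁸ J
a₀ = 5.297 × 10⁻¹¹ m
E_h/a₀³ = 2.929 × 10¹³ Pa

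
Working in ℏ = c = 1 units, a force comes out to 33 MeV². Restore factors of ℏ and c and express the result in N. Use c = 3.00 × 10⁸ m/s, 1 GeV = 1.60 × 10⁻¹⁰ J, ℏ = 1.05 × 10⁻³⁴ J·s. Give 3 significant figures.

26.8 N

Force is [E]/[L] = [E]²/(ℏc); restore (ℏc)⁻¹.
1 GeV² → 1/(ℏc) × (1 GeV in J)² = 8.13 × 10⁵ N.
Convert the energy scale: 33 MeV² = 3.30 × 10⁻⁵ GeV².
Result: 3.30 × 10⁻⁵ × 8.13 × 10⁵ = 26.8 N.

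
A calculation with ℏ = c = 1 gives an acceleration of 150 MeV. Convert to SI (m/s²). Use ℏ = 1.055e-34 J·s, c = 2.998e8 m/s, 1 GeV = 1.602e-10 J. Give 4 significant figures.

Acceleration is [L]/[T]² = c·[E]/ℏ.
1 GeV → c/ℏ × (1 GeV in J) = 4.552e32 m/s².
Convert the energy scale: 150 MeV = 0.150 GeV.
Result: 0.150 × 4.552e32 = 6.829e31 m/s².

6.829e31 m/s²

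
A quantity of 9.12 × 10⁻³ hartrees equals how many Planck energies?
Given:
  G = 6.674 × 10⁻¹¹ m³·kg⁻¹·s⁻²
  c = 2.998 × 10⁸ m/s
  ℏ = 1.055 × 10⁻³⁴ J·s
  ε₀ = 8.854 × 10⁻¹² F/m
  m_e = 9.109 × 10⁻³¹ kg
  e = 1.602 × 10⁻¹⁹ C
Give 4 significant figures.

hartree: E_h = m_e e⁴/(4πε₀ℏ)² = 4.354 × 10⁻¹⁸ J
Planck energy: E_P = √(ℏc⁵/G) = 1.957 × 10⁹ J
9.12 × 10⁻³ × 4.354 × 10⁻¹⁸ / 1.957 × 10⁹ = 2.030 × 10⁻²⁹

2.030 × 10⁻²⁹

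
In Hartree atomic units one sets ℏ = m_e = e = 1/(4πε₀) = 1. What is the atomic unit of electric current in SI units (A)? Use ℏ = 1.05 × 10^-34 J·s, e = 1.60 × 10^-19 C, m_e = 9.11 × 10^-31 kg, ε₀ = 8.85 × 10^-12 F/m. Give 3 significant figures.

6.67 × 10^-3 A

I_au = e E_h/ℏ = m_e e⁵/((4πε₀)²ℏ³)
E_h = 4.38 × 10^-18 J
e·E_h/ℏ = 6.67 × 10^-3 A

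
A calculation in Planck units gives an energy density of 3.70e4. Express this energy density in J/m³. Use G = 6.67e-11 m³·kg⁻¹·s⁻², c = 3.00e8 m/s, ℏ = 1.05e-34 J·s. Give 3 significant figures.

1.73e118 J/m³

One Planck energy density: u_P = c⁷/(ℏG²) = 4.68e113 J/m³.
3.70e4 × 4.68e113 J/m³ = 1.73e118 J/m³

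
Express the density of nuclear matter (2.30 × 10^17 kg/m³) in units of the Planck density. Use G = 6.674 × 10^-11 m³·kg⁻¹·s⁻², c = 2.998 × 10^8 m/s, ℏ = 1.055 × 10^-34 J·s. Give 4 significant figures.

4.463 × 10^-80

Planck density: ρ_P = c⁵/(ℏG²) = 5.154 × 10^96 kg/m³.
2.30 × 10^17 / 5.154 × 10^96 = 4.463 × 10^-80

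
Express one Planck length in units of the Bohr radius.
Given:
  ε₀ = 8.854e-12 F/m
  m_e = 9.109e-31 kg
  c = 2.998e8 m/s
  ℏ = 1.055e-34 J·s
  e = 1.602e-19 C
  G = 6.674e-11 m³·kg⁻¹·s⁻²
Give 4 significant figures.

3.051e-25

Planck length: ℓ_P = √(ℏG/c³) = 1.616e-35 m
Bohr radius: a₀ = 4πε₀ℏ²/(m_e e²) = 5.297e-11 m
ratio = 1.616e-35 / 5.297e-11 = 3.051e-25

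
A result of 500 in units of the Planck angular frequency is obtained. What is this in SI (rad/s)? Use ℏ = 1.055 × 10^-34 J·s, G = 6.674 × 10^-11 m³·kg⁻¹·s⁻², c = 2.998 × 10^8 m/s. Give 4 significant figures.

9.273 × 10^45 rad/s

One Planck angular frequency: ω_P = √(c⁵/(ℏG)) = 1.855 × 10^43 rad/s.
500 × 1.855 × 10^43 rad/s = 9.273 × 10^45 rad/s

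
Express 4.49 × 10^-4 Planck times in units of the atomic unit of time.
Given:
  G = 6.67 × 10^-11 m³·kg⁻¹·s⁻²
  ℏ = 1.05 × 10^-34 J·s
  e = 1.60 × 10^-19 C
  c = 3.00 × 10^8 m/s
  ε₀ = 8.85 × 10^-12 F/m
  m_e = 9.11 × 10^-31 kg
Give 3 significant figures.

Planck time: t_P = √(ℏG/c⁵) = 5.37 × 10^-44 s
atomic unit of time: τ_au = (4πε₀)²ℏ³/(m_e e⁴) = 2.40 × 10^-17 s
4.49 × 10^-4 × 5.37 × 10^-44 / 2.40 × 10^-17 = 1.01 × 10^-30

1.01 × 10^-30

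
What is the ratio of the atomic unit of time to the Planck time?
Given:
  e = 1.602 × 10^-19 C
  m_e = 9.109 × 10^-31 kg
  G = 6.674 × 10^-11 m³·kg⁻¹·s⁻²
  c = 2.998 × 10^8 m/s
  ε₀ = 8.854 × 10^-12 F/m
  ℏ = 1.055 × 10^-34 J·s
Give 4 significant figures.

atomic unit of time: τ_au = (4πε₀)²ℏ³/(m_e e⁴) = 2.423 × 10^-17 s
Planck time: t_P = √(ℏG/c⁵) = 5.392 × 10^-44 s
ratio = 2.423 × 10^-17 / 5.392 × 10^-44 = 4.494 × 10^26

4.494 × 10^26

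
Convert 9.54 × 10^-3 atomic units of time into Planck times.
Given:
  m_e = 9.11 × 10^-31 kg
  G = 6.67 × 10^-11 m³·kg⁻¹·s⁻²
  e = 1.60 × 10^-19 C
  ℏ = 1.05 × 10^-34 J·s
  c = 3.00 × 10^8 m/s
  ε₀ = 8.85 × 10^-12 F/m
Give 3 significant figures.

4.26 × 10^24

atomic unit of time: τ_au = (4πε₀)²ℏ³/(m_e e⁴) = 2.40 × 10^-17 s
Planck time: t_P = √(ℏG/c⁵) = 5.37 × 10^-44 s
9.54 × 10^-3 × 2.40 × 10^-17 / 5.37 × 10^-44 = 4.26 × 10^24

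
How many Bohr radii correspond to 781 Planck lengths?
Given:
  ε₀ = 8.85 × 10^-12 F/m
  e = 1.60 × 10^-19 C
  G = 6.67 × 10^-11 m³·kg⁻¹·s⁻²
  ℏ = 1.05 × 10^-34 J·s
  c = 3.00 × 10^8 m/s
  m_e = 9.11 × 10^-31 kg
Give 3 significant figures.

2.39 × 10^-22

Planck length: ℓ_P = √(ℏG/c³) = 1.61 × 10^-35 m
Bohr radius: a₀ = 4πε₀ℏ²/(m_e e²) = 5.26 × 10^-11 m
781 × 1.61 × 10^-35 / 5.26 × 10^-11 = 2.39 × 10^-22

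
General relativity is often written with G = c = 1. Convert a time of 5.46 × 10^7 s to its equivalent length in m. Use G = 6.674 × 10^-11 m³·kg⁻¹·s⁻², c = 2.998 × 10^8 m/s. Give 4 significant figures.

1.637 × 10^16 m

Time → length via c.
5.46 × 10^7 s × (c) = 1.637 × 10^16 m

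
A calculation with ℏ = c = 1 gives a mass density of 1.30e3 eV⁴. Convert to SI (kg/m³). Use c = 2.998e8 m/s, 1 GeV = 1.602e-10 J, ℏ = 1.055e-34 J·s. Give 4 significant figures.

Mass density is [E]/(c²[L]³) = [E]⁴/(ℏ³c⁵).
1 GeV⁴ → 1/(ℏ³c⁵) × (1 GeV in J)⁴ = 2.316e20 kg/m³.
Convert the energy scale: 1.30e3 eV⁴ = 1.30e-33 GeV⁴.
Result: 1.30e-33 × 2.316e20 = 3.011e-13 kg/m³.

3.011e-13 kg/m³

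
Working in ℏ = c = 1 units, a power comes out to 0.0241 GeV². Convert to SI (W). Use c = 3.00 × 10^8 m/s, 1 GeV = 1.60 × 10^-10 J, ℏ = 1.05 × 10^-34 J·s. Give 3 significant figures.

5.88 × 10^12 W

Power is [E]/[T] = [E]²/ℏ.
1 GeV² → 1/ℏ × (1 GeV in J)² = 2.44 × 10^14 W.
Result: 0.0241 × 2.44 × 10^14 = 5.88 × 10^12 W.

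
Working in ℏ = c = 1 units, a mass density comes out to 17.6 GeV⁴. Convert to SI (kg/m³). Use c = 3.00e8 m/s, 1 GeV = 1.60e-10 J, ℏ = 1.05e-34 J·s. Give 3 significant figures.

Mass density is [E]/(c²[L]³) = [E]⁴/(ℏ³c⁵).
1 GeV⁴ → 1/(ℏ³c⁵) × (1 GeV in J)⁴ = 2.33e20 kg/m³.
Result: 17.6 × 2.33e20 = 4.10e21 kg/m³.

4.10e21 kg/m³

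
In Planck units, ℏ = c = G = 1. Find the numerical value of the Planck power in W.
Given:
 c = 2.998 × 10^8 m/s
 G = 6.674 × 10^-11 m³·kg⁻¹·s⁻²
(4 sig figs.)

3.629 × 10^52 W

Dimensional analysis gives P_P = c⁵/G.
  = 2.422 × 10^42 / 6.674 × 10^-11
  = 3.629 × 10^52 W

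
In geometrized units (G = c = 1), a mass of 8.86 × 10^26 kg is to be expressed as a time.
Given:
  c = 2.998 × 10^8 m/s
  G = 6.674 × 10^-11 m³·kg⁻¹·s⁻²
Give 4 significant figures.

Mass → time via G/c³.
8.86 × 10^26 kg × (G/c³) = 2.194 × 10^-9 s

2.194 × 10^-9 s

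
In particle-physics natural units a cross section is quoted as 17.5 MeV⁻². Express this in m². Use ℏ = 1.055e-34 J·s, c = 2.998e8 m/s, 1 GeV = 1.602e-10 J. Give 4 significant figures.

Area is [L]² = [E]⁻²·(ℏc)²; restore (ℏc)².
1 GeV⁻² → (ℏc)² × (1 GeV in J)⁻² = 3.898e-32 m².
Convert the energy scale: 17.5 MeV⁻² = 1.75e7 GeV⁻².
Result: 1.75e7 × 3.898e-32 = 6.822e-25 m².

6.822e-25 m²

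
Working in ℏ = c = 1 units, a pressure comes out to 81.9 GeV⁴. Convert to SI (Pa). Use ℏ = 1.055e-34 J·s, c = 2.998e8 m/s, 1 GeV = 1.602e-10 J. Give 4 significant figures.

1.705e39 Pa

Pressure is [E]/[L]³ = [E]⁴/(ℏc)³.
1 GeV⁴ → 1/(ℏc)³ × (1 GeV in J)⁴ = 2.082e37 Pa.
Result: 81.9 × 2.082e37 = 1.705e39 Pa.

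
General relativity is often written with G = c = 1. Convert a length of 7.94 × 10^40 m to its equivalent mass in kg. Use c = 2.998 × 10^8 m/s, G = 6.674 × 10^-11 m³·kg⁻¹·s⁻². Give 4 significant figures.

1.069 × 10^68 kg

Length → mass via c²/G.
7.94 × 10^40 m × (c²/G) = 1.069 × 10^68 kg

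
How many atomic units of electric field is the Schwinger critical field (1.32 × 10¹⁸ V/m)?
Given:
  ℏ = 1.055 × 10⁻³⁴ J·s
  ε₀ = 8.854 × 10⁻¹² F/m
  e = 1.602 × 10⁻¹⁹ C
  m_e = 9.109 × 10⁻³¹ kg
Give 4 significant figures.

atomic unit of electric field: E_au = E_h/(e a₀) = m_e²e⁵/((4πε₀)³ℏ⁴) = 5.131 × 10¹¹ V/m.
1.32 × 10¹⁸ / 5.131 × 10¹¹ = 2.573 × 10⁶

2.573 × 10⁶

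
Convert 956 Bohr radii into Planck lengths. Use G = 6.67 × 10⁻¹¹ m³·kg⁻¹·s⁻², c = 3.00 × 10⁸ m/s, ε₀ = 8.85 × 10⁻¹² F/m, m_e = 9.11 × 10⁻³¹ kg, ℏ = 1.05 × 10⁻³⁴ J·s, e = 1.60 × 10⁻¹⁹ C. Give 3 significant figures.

Bohr radius: a₀ = 4πε₀ℏ²/(m_e e²) = 5.26 × 10⁻¹¹ m
Planck length: ℓ_P = √(ℏG/c³) = 1.61 × 10⁻³⁵ m
956 × 5.26 × 10⁻¹¹ / 1.61 × 10⁻³⁵ = 3.12 × 10²⁷

3.12 × 10²⁷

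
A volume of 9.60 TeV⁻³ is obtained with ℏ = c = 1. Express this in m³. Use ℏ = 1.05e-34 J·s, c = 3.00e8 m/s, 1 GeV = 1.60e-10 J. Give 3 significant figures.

7.33e-56 m³

Volume is [L]³ = [E]⁻³·(ℏc)³.
1 GeV⁻³ → (ℏc)³ × (1 GeV in J)⁻³ = 7.63e-48 m³.
Convert the energy scale: 9.60 TeV⁻³ = 9.60e-9 GeV⁻³.
Result: 9.60e-9 × 7.63e-48 = 7.33e-56 m³.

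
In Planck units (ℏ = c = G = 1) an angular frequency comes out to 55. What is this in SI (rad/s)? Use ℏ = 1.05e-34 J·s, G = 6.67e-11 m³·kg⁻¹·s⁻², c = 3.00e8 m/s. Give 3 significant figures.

1.02e45 rad/s

One Planck angular frequency: ω_P = √(c⁵/(ℏG)) = 1.86e43 rad/s.
55 × 1.86e43 rad/s = 1.02e45 rad/s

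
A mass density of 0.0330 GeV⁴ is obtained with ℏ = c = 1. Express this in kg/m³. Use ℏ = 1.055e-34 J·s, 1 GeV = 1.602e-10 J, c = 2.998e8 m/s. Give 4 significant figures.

Mass density is [E]/(c²[L]³) = [E]⁴/(ℏ³c⁵).
1 GeV⁴ → 1/(ℏ³c⁵) × (1 GeV in J)⁴ = 2.316e20 kg/m³.
Result: 0.0330 × 2.316e20 = 7.643e18 kg/m³.

7.643e18 kg/m³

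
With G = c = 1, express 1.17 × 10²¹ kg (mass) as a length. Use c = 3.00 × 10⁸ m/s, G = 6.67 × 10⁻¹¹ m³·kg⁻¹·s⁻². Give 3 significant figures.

In G = c = 1 units mass has dimensions of length; the conversion factor is G/c².
1.17 × 10²¹ kg × (G/c²) = 8.67 × 10⁻⁷ m

8.67 × 10⁻⁷ m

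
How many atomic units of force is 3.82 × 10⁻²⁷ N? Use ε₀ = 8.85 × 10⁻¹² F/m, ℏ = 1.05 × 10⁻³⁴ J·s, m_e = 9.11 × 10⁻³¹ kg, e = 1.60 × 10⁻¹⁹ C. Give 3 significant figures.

atomic unit of force: F_au = E_h/a₀ = m_e²e⁶/((4πε₀)³ℏ⁴) = 8.33 × 10⁻⁸ N.
3.82 × 10⁻²⁷ / 8.33 × 10⁻⁸ = 4.59 × 10⁻²⁰

4.59 × 10⁻²⁰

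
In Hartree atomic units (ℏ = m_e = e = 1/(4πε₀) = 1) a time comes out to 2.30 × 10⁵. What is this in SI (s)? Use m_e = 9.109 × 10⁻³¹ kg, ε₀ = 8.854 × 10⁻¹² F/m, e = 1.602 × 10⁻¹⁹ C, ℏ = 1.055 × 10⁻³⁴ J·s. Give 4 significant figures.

5.573 × 10⁻¹² s

One atomic unit of time: τ_au = (4πε₀)²ℏ³/(m_e e⁴) = 2.423 × 10⁻¹⁷ s.
2.30 × 10⁵ × 2.423 × 10⁻¹⁷ s = 5.573 × 10⁻¹² s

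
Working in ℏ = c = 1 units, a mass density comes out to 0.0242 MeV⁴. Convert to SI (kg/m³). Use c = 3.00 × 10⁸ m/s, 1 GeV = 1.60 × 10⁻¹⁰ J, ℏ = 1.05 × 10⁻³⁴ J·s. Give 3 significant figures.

Mass density is [E]/(c²[L]³) = [E]⁴/(ℏ³c⁵).
1 GeV⁴ → 1/(ℏ³c⁵) × (1 GeV in J)⁴ = 2.33 × 10²⁰ kg/m³.
Convert the energy scale: 0.0242 MeV⁴ = 2.42 × 10⁻¹⁴ GeV⁴.
Result: 2.42 × 10⁻¹⁴ × 2.33 × 10²⁰ = 5.64 × 10⁶ kg/m³.

5.64 × 10⁶ kg/m³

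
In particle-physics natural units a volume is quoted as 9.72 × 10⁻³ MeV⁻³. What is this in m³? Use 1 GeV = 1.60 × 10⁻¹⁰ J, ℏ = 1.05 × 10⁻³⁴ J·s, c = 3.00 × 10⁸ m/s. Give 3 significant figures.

7.42 × 10⁻⁴¹ m³

Volume is [L]³ = [E]⁻³·(ℏc)³.
1 GeV⁻³ → (ℏc)³ × (1 GeV in J)⁻³ = 7.63 × 10⁻⁴⁸ m³.
Convert the energy scale: 9.72 × 10⁻³ MeV⁻³ = 9.72 × 10⁶ GeV⁻³.
Result: 9.72 × 10⁶ × 7.63 × 10⁻⁴⁸ = 7.42 × 10⁻⁴¹ m³.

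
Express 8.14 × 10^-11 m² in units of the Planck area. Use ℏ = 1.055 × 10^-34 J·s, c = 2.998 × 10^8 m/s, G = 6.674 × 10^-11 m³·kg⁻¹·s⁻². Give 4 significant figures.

Planck area: A_P = ℏG/c³ = 2.613 × 10^-70 m².
8.14 × 10^-11 / 2.613 × 10^-70 = 3.115 × 10^59

3.115 × 10^59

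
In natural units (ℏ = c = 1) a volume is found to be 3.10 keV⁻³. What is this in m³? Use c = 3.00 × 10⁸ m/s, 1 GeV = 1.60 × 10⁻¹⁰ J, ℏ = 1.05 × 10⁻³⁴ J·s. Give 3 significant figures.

Volume is [L]³ = [E]⁻³·(ℏc)³.
1 GeV⁻³ → (ℏc)³ × (1 GeV in J)⁻³ = 7.63 × 10⁻⁴⁸ m³.
Convert the energy scale: 3.10 keV⁻³ = 3.10 × 10¹⁸ GeV⁻³.
Result: 3.10 × 10¹⁸ × 7.63 × 10⁻⁴⁸ = 2.37 × 10⁻²⁹ m³.

2.37 × 10⁻²⁹ m³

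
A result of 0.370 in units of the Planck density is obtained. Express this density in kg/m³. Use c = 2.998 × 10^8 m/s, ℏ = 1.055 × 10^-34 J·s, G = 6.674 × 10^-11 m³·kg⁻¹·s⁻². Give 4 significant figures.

One Planck density: ρ_P = c⁵/(ℏG²) = 5.154 × 10^96 kg/m³.
0.370 × 5.154 × 10^96 kg/m³ = 1.907 × 10^96 kg/m³

1.907 × 10^96 kg/m³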